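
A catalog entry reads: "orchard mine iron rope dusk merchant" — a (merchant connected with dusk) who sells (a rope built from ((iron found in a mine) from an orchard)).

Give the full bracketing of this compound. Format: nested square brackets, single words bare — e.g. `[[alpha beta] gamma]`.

Whole compound: head "merchant" (specifically "dusk merchant"), modifier "orchard mine iron rope".
Inside "orchard mine iron rope": head "rope", modifier "orchard mine iron".
Inside "orchard mine iron": head "iron" (specifically "mine iron"), modifier "orchard".
Inside "mine iron": head "iron", modifier "mine".
Inside "dusk merchant": head "merchant", modifier "dusk".
Putting it together: [[[orchard [mine iron]] rope] [dusk merchant]].

[[[orchard [mine iron]] rope] [dusk merchant]]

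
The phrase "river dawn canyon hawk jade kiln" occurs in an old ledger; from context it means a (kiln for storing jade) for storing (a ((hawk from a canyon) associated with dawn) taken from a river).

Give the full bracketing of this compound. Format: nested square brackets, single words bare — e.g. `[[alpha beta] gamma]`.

[[river [dawn [canyon hawk]]] [jade kiln]]

Overall it is a kind of kiln (specifically "jade kiln"); the modifier is "river dawn canyon hawk".
Within "river dawn canyon hawk", the head is "hawk" (specifically "dawn canyon hawk") and the modifier is "river".
Within "dawn canyon hawk", the head is "hawk" (specifically "canyon hawk") and the modifier is "dawn".
Within "canyon hawk", the head is "hawk" and the modifier is "canyon".
Within "jade kiln", the head is "kiln" and the modifier is "jade".
So the structure is [[river [dawn [canyon hawk]]] [jade kiln]].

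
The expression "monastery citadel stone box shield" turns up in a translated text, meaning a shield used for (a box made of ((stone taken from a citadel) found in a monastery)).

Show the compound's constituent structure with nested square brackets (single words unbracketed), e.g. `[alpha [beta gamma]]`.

[[[monastery [citadel stone]] box] shield]

At the top level: head "shield"; modifier "monastery citadel stone box".
"monastery citadel stone box" → head "box", modifier "monastery citadel stone".
"monastery citadel stone" → head "stone" (specifically "citadel stone"), modifier "monastery".
"citadel stone" → head "stone", modifier "citadel".
So the structure is [[[monastery [citadel stone]] box] shield].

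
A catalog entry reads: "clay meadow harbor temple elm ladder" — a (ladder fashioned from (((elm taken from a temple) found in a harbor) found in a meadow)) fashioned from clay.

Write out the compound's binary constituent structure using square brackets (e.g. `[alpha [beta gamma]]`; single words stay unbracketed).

Overall it is a kind of ladder (specifically "meadow harbor temple elm ladder"); the modifier is "clay".
"meadow harbor temple elm ladder" → head "ladder", modifier "meadow harbor temple elm".
"meadow harbor temple elm" → head "elm" (specifically "harbor temple elm"), modifier "meadow".
"harbor temple elm" → head "elm" (specifically "temple elm"), modifier "harbor".
"temple elm" → head "elm", modifier "temple".
Assembled: [clay [[meadow [harbor [temple elm]]] ladder]].

[clay [[meadow [harbor [temple elm]]] ladder]]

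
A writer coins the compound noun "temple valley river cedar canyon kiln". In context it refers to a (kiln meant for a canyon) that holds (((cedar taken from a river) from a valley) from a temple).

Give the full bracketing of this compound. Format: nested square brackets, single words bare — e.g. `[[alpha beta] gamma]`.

[[temple [valley [river cedar]]] [canyon kiln]]

The outermost head in the paraphrase is "kiln" (specifically "canyon kiln"), modified by "temple valley river cedar".
Within "temple valley river cedar", the head is "cedar" (specifically "valley river cedar") and the modifier is "temple".
Within "valley river cedar", the head is "cedar" (specifically "river cedar") and the modifier is "valley".
Within "river cedar", the head is "cedar" and the modifier is "river".
Within "canyon kiln", the head is "kiln" and the modifier is "canyon".
Putting it together: [[temple [valley [river cedar]]] [canyon kiln]].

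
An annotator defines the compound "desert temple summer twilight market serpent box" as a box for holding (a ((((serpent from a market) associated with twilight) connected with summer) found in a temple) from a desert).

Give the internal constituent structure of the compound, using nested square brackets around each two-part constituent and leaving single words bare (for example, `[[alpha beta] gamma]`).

[[desert [temple [summer [twilight [market serpent]]]]] box]

At the top level: head "box"; modifier "desert temple summer twilight market serpent".
Inside "desert temple summer twilight market serpent": head "serpent" (specifically "temple summer twilight market serpent"), modifier "desert".
Inside "temple summer twilight market serpent": head "serpent" (specifically "summer twilight market serpent"), modifier "temple".
Inside "summer twilight market serpent": head "serpent" (specifically "twilight market serpent"), modifier "summer".
Inside "twilight market serpent": head "serpent" (specifically "market serpent"), modifier "twilight".
Inside "market serpent": head "serpent", modifier "market".
Putting it together: [[desert [temple [summer [twilight [market serpent]]]]] box].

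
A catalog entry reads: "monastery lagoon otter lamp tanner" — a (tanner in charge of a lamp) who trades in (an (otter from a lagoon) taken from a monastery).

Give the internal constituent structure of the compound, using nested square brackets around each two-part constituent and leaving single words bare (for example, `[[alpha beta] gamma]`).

[[monastery [lagoon otter]] [lamp tanner]]

Whole compound: head "tanner" (specifically "lamp tanner"), modifier "monastery lagoon otter".
"monastery lagoon otter" → head "otter" (specifically "lagoon otter"), modifier "monastery".
"lagoon otter" → head "otter", modifier "lagoon".
"lamp tanner" → head "tanner", modifier "lamp".
Putting it together: [[monastery [lagoon otter]] [lamp tanner]].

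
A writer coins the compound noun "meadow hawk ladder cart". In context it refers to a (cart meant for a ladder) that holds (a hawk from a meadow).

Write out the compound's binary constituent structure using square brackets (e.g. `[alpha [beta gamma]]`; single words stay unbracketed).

[[meadow hawk] [ladder cart]]

The outermost head in the paraphrase is "cart" (specifically "ladder cart"), modified by "meadow hawk".
"meadow hawk" → head "hawk", modifier "meadow".
"ladder cart" → head "cart", modifier "ladder".
So the structure is [[meadow hawk] [ladder cart]].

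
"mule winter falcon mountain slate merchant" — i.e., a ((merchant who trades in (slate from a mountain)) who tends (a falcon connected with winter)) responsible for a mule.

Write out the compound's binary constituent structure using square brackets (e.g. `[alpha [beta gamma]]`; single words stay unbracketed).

The outermost head in the paraphrase is "merchant" (specifically "winter falcon mountain slate merchant"), modified by "mule".
"winter falcon mountain slate merchant" → head "merchant" (specifically "mountain slate merchant"), modifier "winter falcon".
"winter falcon" → head "falcon", modifier "winter".
"mountain slate merchant" → head "merchant", modifier "mountain slate".
"mountain slate" → head "slate", modifier "mountain".
Putting it together: [mule [[winter falcon] [[mountain slate] merchant]]].

[mule [[winter falcon] [[mountain slate] merchant]]]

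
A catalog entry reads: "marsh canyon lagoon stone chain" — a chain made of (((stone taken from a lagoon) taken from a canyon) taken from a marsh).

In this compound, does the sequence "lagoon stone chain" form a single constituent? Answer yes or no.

no

The top-level split is [marsh canyon lagoon stone] [chain]; the full structure is [[marsh [canyon [lagoon stone]]] chain].
"lagoon stone chain" straddles a constituent boundary, so it is not a single unit.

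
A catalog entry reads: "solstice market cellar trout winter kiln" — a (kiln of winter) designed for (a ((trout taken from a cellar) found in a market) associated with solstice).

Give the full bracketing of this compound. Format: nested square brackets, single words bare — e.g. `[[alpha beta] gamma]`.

At the top level: head "kiln" (specifically "winter kiln"); modifier "solstice market cellar trout".
"solstice market cellar trout" → head "trout" (specifically "market cellar trout"), modifier "solstice".
"market cellar trout" → head "trout" (specifically "cellar trout"), modifier "market".
"cellar trout" → head "trout", modifier "cellar".
"winter kiln" → head "kiln", modifier "winter".
Assembled: [[solstice [market [cellar trout]]] [winter kiln]].

[[solstice [market [cellar trout]]] [winter kiln]]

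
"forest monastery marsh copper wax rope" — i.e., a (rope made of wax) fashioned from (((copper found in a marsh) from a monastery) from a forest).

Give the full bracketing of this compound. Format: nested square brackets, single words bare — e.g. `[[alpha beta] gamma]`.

At the top level: head "rope" (specifically "wax rope"); modifier "forest monastery marsh copper".
"forest monastery marsh copper" → head "copper" (specifically "monastery marsh copper"), modifier "forest".
"monastery marsh copper" → head "copper" (specifically "marsh copper"), modifier "monastery".
"marsh copper" → head "copper", modifier "marsh".
"wax rope" → head "rope", modifier "wax".
So the structure is [[forest [monastery [marsh copper]]] [wax rope]].

[[forest [monastery [marsh copper]]] [wax rope]]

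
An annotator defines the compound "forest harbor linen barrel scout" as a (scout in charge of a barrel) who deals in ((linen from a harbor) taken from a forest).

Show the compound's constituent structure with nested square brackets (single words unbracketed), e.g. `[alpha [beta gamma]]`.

Whole compound: head "scout" (specifically "barrel scout"), modifier "forest harbor linen".
"forest harbor linen" → head "linen" (specifically "harbor linen"), modifier "forest".
"harbor linen" → head "linen", modifier "harbor".
"barrel scout" → head "scout", modifier "barrel".
Putting it together: [[forest [harbor linen]] [barrel scout]].

[[forest [harbor linen]] [barrel scout]]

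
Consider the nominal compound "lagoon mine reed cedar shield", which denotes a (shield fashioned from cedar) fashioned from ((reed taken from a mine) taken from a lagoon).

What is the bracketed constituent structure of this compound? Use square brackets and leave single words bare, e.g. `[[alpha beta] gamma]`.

[[lagoon [mine reed]] [cedar shield]]

Whole compound: head "shield" (specifically "cedar shield"), modifier "lagoon mine reed".
Within "lagoon mine reed", the head is "reed" (specifically "mine reed") and the modifier is "lagoon".
Within "mine reed", the head is "reed" and the modifier is "mine".
Within "cedar shield", the head is "shield" and the modifier is "cedar".
So the structure is [[lagoon [mine reed]] [cedar shield]].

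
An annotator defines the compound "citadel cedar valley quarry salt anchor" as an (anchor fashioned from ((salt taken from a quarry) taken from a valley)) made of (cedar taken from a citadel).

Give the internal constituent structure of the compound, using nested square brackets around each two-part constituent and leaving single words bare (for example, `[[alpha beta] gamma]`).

[[citadel cedar] [[valley [quarry salt]] anchor]]

Whole compound: head "anchor" (specifically "valley quarry salt anchor"), modifier "citadel cedar".
"citadel cedar" → head "cedar", modifier "citadel".
"valley quarry salt anchor" → head "anchor", modifier "valley quarry salt".
"valley quarry salt" → head "salt" (specifically "quarry salt"), modifier "valley".
"quarry salt" → head "salt", modifier "quarry".
So the structure is [[citadel cedar] [[valley [quarry salt]] anchor]].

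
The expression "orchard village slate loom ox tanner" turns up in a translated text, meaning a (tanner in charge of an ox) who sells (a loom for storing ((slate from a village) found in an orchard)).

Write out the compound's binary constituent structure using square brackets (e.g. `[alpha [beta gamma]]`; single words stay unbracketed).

Whole compound: head "tanner" (specifically "ox tanner"), modifier "orchard village slate loom".
Inside "orchard village slate loom": head "loom", modifier "orchard village slate".
Inside "orchard village slate": head "slate" (specifically "village slate"), modifier "orchard".
Inside "village slate": head "slate", modifier "village".
Inside "ox tanner": head "tanner", modifier "ox".
So the structure is [[[orchard [village slate]] loom] [ox tanner]].

[[[orchard [village slate]] loom] [ox tanner]]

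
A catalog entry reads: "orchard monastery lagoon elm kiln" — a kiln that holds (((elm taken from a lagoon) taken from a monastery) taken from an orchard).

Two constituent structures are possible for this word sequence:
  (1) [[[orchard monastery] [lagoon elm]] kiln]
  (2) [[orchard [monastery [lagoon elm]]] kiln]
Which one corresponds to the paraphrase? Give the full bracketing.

The paraphrase's head is the "kiln" part ("kiln"); its modifier is "orchard monastery lagoon elm".
That top-level split, carried through the inner groups, gives [[orchard [monastery [lagoon elm]]] kiln].

[[orchard [monastery [lagoon elm]]] kiln]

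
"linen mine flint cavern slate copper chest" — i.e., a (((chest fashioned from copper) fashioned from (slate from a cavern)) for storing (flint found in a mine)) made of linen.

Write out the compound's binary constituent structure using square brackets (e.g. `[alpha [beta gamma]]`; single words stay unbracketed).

[linen [[mine flint] [[cavern slate] [copper chest]]]]

At the top level: head "chest" (specifically "mine flint cavern slate copper chest"); modifier "linen".
"mine flint cavern slate copper chest" → head "chest" (specifically "cavern slate copper chest"), modifier "mine flint".
"mine flint" → head "flint", modifier "mine".
"cavern slate copper chest" → head "chest" (specifically "copper chest"), modifier "cavern slate".
"cavern slate" → head "slate", modifier "cavern".
"copper chest" → head "chest", modifier "copper".
So the structure is [linen [[mine flint] [[cavern slate] [copper chest]]]].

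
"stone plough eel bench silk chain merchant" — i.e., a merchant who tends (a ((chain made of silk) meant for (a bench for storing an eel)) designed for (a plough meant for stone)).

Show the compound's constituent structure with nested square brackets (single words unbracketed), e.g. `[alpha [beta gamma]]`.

[[[stone plough] [[eel bench] [silk chain]]] merchant]

Overall it is a kind of merchant; the modifier is "stone plough eel bench silk chain".
Inside "stone plough eel bench silk chain": head "chain" (specifically "eel bench silk chain"), modifier "stone plough".
Inside "stone plough": head "plough", modifier "stone".
Inside "eel bench silk chain": head "chain" (specifically "silk chain"), modifier "eel bench".
Inside "eel bench": head "bench", modifier "eel".
Inside "silk chain": head "chain", modifier "silk".
Putting it together: [[[stone plough] [[eel bench] [silk chain]]] merchant].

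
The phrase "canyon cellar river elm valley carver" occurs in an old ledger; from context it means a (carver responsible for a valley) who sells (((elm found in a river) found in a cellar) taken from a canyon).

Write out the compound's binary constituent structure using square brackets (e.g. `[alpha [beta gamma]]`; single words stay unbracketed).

[[canyon [cellar [river elm]]] [valley carver]]

The outermost head in the paraphrase is "carver" (specifically "valley carver"), modified by "canyon cellar river elm".
Inside "canyon cellar river elm": head "elm" (specifically "cellar river elm"), modifier "canyon".
Inside "cellar river elm": head "elm" (specifically "river elm"), modifier "cellar".
Inside "river elm": head "elm", modifier "river".
Inside "valley carver": head "carver", modifier "valley".
Assembled: [[canyon [cellar [river elm]]] [valley carver]].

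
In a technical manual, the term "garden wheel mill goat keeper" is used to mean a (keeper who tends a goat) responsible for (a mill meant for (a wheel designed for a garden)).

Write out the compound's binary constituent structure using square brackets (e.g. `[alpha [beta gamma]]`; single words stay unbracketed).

The outermost head in the paraphrase is "keeper" (specifically "goat keeper"), modified by "garden wheel mill".
"garden wheel mill" → head "mill", modifier "garden wheel".
"garden wheel" → head "wheel", modifier "garden".
"goat keeper" → head "keeper", modifier "goat".
So the structure is [[[garden wheel] mill] [goat keeper]].

[[[garden wheel] mill] [goat keeper]]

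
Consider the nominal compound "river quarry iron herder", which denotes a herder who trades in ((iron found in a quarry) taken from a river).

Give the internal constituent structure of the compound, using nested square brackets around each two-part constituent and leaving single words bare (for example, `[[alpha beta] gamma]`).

At the top level: head "herder"; modifier "river quarry iron".
Inside "river quarry iron": head "iron" (specifically "quarry iron"), modifier "river".
Inside "quarry iron": head "iron", modifier "quarry".
Assembled: [[river [quarry iron]] herder].

[[river [quarry iron]] herder]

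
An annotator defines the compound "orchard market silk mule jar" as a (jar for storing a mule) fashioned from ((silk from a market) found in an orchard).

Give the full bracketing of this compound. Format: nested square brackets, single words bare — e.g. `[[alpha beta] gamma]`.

[[orchard [market silk]] [mule jar]]

The outermost head in the paraphrase is "jar" (specifically "mule jar"), modified by "orchard market silk".
"orchard market silk" → head "silk" (specifically "market silk"), modifier "orchard".
"market silk" → head "silk", modifier "market".
"mule jar" → head "jar", modifier "mule".
Putting it together: [[orchard [market silk]] [mule jar]].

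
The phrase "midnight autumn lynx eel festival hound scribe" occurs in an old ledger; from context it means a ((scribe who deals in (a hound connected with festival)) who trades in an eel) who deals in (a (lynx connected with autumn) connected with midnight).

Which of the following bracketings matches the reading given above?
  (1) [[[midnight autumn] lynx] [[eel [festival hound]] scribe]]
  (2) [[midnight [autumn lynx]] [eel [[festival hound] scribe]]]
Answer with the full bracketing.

[[midnight [autumn lynx]] [eel [[festival hound] scribe]]]

The paraphrase's head is the "scribe" part ("eel festival hound scribe"); its modifier is "midnight autumn lynx".
That top-level split, carried through the inner groups, gives [[midnight [autumn lynx]] [eel [[festival hound] scribe]]].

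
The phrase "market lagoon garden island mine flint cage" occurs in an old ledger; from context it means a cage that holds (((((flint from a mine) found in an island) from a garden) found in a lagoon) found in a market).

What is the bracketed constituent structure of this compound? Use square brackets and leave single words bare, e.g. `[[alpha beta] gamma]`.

Overall it is a kind of cage; the modifier is "market lagoon garden island mine flint".
"market lagoon garden island mine flint" → head "flint" (specifically "lagoon garden island mine flint"), modifier "market".
"lagoon garden island mine flint" → head "flint" (specifically "garden island mine flint"), modifier "lagoon".
"garden island mine flint" → head "flint" (specifically "island mine flint"), modifier "garden".
"island mine flint" → head "flint" (specifically "mine flint"), modifier "island".
"mine flint" → head "flint", modifier "mine".
Assembled: [[market [lagoon [garden [island [mine flint]]]]] cage].

[[market [lagoon [garden [island [mine flint]]]]] cage]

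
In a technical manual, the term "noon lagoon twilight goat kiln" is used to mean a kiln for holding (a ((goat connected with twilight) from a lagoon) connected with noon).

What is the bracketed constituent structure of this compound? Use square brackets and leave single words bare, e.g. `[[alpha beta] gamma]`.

[[noon [lagoon [twilight goat]]] kiln]

At the top level: head "kiln"; modifier "noon lagoon twilight goat".
Within "noon lagoon twilight goat", the head is "goat" (specifically "lagoon twilight goat") and the modifier is "noon".
Within "lagoon twilight goat", the head is "goat" (specifically "twilight goat") and the modifier is "lagoon".
Within "twilight goat", the head is "goat" and the modifier is "twilight".
So the structure is [[noon [lagoon [twilight goat]]] kiln].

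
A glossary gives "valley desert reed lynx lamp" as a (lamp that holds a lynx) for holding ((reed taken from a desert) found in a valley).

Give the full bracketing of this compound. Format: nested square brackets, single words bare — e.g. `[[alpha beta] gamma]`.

[[valley [desert reed]] [lynx lamp]]

The outermost head in the paraphrase is "lamp" (specifically "lynx lamp"), modified by "valley desert reed".
Within "valley desert reed", the head is "reed" (specifically "desert reed") and the modifier is "valley".
Within "desert reed", the head is "reed" and the modifier is "desert".
Within "lynx lamp", the head is "lamp" and the modifier is "lynx".
Assembled: [[valley [desert reed]] [lynx lamp]].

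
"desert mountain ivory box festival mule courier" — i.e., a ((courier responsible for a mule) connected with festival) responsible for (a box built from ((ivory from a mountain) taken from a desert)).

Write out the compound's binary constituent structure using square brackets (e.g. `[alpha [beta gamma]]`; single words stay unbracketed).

At the top level: head "courier" (specifically "festival mule courier"); modifier "desert mountain ivory box".
Inside "desert mountain ivory box": head "box", modifier "desert mountain ivory".
Inside "desert mountain ivory": head "ivory" (specifically "mountain ivory"), modifier "desert".
Inside "mountain ivory": head "ivory", modifier "mountain".
Inside "festival mule courier": head "courier" (specifically "mule courier"), modifier "festival".
Inside "mule courier": head "courier", modifier "mule".
Putting it together: [[[desert [mountain ivory]] box] [festival [mule courier]]].

[[[desert [mountain ivory]] box] [festival [mule courier]]]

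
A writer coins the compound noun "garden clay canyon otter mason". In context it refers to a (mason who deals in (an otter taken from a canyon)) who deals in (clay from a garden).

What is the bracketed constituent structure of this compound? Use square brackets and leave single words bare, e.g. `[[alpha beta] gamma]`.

[[garden clay] [[canyon otter] mason]]

Whole compound: head "mason" (specifically "canyon otter mason"), modifier "garden clay".
Inside "garden clay": head "clay", modifier "garden".
Inside "canyon otter mason": head "mason", modifier "canyon otter".
Inside "canyon otter": head "otter", modifier "canyon".
Assembled: [[garden clay] [[canyon otter] mason]].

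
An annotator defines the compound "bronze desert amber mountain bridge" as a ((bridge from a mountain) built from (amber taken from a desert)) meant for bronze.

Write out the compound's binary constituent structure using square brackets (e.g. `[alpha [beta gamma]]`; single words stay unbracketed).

[bronze [[desert amber] [mountain bridge]]]

At the top level: head "bridge" (specifically "desert amber mountain bridge"); modifier "bronze".
"desert amber mountain bridge" → head "bridge" (specifically "mountain bridge"), modifier "desert amber".
"desert amber" → head "amber", modifier "desert".
"mountain bridge" → head "bridge", modifier "mountain".
Assembled: [bronze [[desert amber] [mountain bridge]]].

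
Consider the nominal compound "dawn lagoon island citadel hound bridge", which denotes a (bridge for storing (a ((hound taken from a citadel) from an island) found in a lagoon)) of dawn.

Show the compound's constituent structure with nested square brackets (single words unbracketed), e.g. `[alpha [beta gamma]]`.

[dawn [[lagoon [island [citadel hound]]] bridge]]

At the top level: head "bridge" (specifically "lagoon island citadel hound bridge"); modifier "dawn".
Within "lagoon island citadel hound bridge", the head is "bridge" and the modifier is "lagoon island citadel hound".
Within "lagoon island citadel hound", the head is "hound" (specifically "island citadel hound") and the modifier is "lagoon".
Within "island citadel hound", the head is "hound" (specifically "citadel hound") and the modifier is "island".
Within "citadel hound", the head is "hound" and the modifier is "citadel".
Assembled: [dawn [[lagoon [island [citadel hound]]] bridge]].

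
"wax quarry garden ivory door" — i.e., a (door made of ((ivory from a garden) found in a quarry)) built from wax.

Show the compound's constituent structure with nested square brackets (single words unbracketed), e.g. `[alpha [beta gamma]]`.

[wax [[quarry [garden ivory]] door]]

At the top level: head "door" (specifically "quarry garden ivory door"); modifier "wax".
"quarry garden ivory door" → head "door", modifier "quarry garden ivory".
"quarry garden ivory" → head "ivory" (specifically "garden ivory"), modifier "quarry".
"garden ivory" → head "ivory", modifier "garden".
So the structure is [wax [[quarry [garden ivory]] door]].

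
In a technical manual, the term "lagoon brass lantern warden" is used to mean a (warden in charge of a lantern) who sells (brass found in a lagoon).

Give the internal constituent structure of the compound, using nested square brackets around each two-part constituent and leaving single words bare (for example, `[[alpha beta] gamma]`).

Whole compound: head "warden" (specifically "lantern warden"), modifier "lagoon brass".
Within "lagoon brass", the head is "brass" and the modifier is "lagoon".
Within "lantern warden", the head is "warden" and the modifier is "lantern".
Assembled: [[lagoon brass] [lantern warden]].

[[lagoon brass] [lantern warden]]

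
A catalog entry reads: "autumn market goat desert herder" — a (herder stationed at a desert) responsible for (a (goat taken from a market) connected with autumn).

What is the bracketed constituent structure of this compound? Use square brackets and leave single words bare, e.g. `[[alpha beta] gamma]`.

[[autumn [market goat]] [desert herder]]

Whole compound: head "herder" (specifically "desert herder"), modifier "autumn market goat".
Within "autumn market goat", the head is "goat" (specifically "market goat") and the modifier is "autumn".
Within "market goat", the head is "goat" and the modifier is "market".
Within "desert herder", the head is "herder" and the modifier is "desert".
So the structure is [[autumn [market goat]] [desert herder]].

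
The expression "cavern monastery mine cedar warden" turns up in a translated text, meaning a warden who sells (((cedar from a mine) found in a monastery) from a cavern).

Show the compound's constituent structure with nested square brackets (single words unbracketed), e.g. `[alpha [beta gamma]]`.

[[cavern [monastery [mine cedar]]] warden]

At the top level: head "warden"; modifier "cavern monastery mine cedar".
Inside "cavern monastery mine cedar": head "cedar" (specifically "monastery mine cedar"), modifier "cavern".
Inside "monastery mine cedar": head "cedar" (specifically "mine cedar"), modifier "monastery".
Inside "mine cedar": head "cedar", modifier "mine".
Assembled: [[cavern [monastery [mine cedar]]] warden].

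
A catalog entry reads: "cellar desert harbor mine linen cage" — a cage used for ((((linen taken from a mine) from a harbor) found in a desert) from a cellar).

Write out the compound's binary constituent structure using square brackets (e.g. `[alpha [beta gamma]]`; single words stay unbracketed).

Whole compound: head "cage", modifier "cellar desert harbor mine linen".
Inside "cellar desert harbor mine linen": head "linen" (specifically "desert harbor mine linen"), modifier "cellar".
Inside "desert harbor mine linen": head "linen" (specifically "harbor mine linen"), modifier "desert".
Inside "harbor mine linen": head "linen" (specifically "mine linen"), modifier "harbor".
Inside "mine linen": head "linen", modifier "mine".
Putting it together: [[cellar [desert [harbor [mine linen]]]] cage].

[[cellar [desert [harbor [mine linen]]]] cage]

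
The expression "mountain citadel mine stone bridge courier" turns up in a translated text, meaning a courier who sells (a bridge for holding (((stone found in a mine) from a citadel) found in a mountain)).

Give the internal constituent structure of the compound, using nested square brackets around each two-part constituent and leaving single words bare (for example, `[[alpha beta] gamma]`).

[[[mountain [citadel [mine stone]]] bridge] courier]

At the top level: head "courier"; modifier "mountain citadel mine stone bridge".
Inside "mountain citadel mine stone bridge": head "bridge", modifier "mountain citadel mine stone".
Inside "mountain citadel mine stone": head "stone" (specifically "citadel mine stone"), modifier "mountain".
Inside "citadel mine stone": head "stone" (specifically "mine stone"), modifier "citadel".
Inside "mine stone": head "stone", modifier "mine".
Putting it together: [[[mountain [citadel [mine stone]]] bridge] courier].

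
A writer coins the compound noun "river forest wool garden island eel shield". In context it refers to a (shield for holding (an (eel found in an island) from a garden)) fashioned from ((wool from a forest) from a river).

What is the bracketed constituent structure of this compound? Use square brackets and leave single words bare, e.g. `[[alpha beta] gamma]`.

Whole compound: head "shield" (specifically "garden island eel shield"), modifier "river forest wool".
Inside "river forest wool": head "wool" (specifically "forest wool"), modifier "river".
Inside "forest wool": head "wool", modifier "forest".
Inside "garden island eel shield": head "shield", modifier "garden island eel".
Inside "garden island eel": head "eel" (specifically "island eel"), modifier "garden".
Inside "island eel": head "eel", modifier "island".
So the structure is [[river [forest wool]] [[garden [island eel]] shield]].

[[river [forest wool]] [[garden [island eel]] shield]]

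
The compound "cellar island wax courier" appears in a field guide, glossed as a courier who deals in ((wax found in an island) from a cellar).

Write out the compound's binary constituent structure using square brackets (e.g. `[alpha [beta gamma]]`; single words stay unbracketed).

[[cellar [island wax]] courier]

The outermost head in the paraphrase is "courier", modified by "cellar island wax".
Within "cellar island wax", the head is "wax" (specifically "island wax") and the modifier is "cellar".
Within "island wax", the head is "wax" and the modifier is "island".
Putting it together: [[cellar [island wax]] courier].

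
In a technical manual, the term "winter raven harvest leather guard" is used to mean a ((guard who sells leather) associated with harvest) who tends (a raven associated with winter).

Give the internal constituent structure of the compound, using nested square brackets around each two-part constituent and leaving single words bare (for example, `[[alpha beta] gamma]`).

At the top level: head "guard" (specifically "harvest leather guard"); modifier "winter raven".
"winter raven" → head "raven", modifier "winter".
"harvest leather guard" → head "guard" (specifically "leather guard"), modifier "harvest".
"leather guard" → head "guard", modifier "leather".
So the structure is [[winter raven] [harvest [leather guard]]].

[[winter raven] [harvest [leather guard]]]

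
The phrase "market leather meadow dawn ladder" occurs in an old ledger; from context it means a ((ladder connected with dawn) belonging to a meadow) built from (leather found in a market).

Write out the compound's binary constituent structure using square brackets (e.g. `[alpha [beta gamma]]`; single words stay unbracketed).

The outermost head in the paraphrase is "ladder" (specifically "meadow dawn ladder"), modified by "market leather".
Inside "market leather": head "leather", modifier "market".
Inside "meadow dawn ladder": head "ladder" (specifically "dawn ladder"), modifier "meadow".
Inside "dawn ladder": head "ladder", modifier "dawn".
Assembled: [[market leather] [meadow [dawn ladder]]].

[[market leather] [meadow [dawn ladder]]]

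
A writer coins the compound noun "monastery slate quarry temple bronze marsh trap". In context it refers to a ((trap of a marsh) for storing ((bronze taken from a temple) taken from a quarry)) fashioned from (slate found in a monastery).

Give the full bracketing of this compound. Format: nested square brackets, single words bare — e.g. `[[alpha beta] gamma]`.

[[monastery slate] [[quarry [temple bronze]] [marsh trap]]]

At the top level: head "trap" (specifically "quarry temple bronze marsh trap"); modifier "monastery slate".
Inside "monastery slate": head "slate", modifier "monastery".
Inside "quarry temple bronze marsh trap": head "trap" (specifically "marsh trap"), modifier "quarry temple bronze".
Inside "quarry temple bronze": head "bronze" (specifically "temple bronze"), modifier "quarry".
Inside "temple bronze": head "bronze", modifier "temple".
Inside "marsh trap": head "trap", modifier "marsh".
So the structure is [[monastery slate] [[quarry [temple bronze]] [marsh trap]]].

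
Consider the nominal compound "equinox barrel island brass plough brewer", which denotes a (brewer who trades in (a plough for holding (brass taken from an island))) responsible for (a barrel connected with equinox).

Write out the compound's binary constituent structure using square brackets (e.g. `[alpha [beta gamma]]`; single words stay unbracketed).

[[equinox barrel] [[[island brass] plough] brewer]]

Overall it is a kind of brewer (specifically "island brass plough brewer"); the modifier is "equinox barrel".
Within "equinox barrel", the head is "barrel" and the modifier is "equinox".
Within "island brass plough brewer", the head is "brewer" and the modifier is "island brass plough".
Within "island brass plough", the head is "plough" and the modifier is "island brass".
Within "island brass", the head is "brass" and the modifier is "island".
Putting it together: [[equinox barrel] [[[island brass] plough] brewer]].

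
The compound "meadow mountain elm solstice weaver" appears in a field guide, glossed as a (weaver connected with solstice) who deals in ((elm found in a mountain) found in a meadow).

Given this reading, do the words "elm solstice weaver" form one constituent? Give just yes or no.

The top-level split is [meadow mountain elm] [solstice weaver]; the full structure is [[meadow [mountain elm]] [solstice weaver]].
"elm solstice weaver" straddles a constituent boundary, so it is not a single unit.

no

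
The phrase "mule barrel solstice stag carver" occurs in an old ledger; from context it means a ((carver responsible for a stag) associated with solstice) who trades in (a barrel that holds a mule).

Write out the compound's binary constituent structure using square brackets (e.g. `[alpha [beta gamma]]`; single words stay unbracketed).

[[mule barrel] [solstice [stag carver]]]

Whole compound: head "carver" (specifically "solstice stag carver"), modifier "mule barrel".
Within "mule barrel", the head is "barrel" and the modifier is "mule".
Within "solstice stag carver", the head is "carver" (specifically "stag carver") and the modifier is "solstice".
Within "stag carver", the head is "carver" and the modifier is "stag".
Assembled: [[mule barrel] [solstice [stag carver]]].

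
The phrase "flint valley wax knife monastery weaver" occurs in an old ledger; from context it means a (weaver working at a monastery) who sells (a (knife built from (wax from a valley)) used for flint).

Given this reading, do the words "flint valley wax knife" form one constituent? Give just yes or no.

yes

The paraphrase groups the words so that "flint valley wax knife" is one unit: it corresponds to a single parenthesized sub-phrase.
The full structure is [[flint [[valley wax] knife]] [monastery weaver]], in which [flint valley wax knife] is a constituent.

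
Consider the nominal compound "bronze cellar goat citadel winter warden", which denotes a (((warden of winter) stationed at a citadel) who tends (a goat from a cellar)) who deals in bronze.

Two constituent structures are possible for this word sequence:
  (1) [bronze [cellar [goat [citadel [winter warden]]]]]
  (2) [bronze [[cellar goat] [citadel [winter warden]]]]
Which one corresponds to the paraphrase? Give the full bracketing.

[bronze [[cellar goat] [citadel [winter warden]]]]

The paraphrase's head is the "warden" part ("cellar goat citadel winter warden"); its modifier is "bronze".
That top-level split, carried through the inner groups, gives [bronze [[cellar goat] [citadel [winter warden]]]].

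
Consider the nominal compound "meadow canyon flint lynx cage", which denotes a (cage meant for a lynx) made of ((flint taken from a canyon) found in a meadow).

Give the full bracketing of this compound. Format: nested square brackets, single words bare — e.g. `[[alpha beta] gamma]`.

[[meadow [canyon flint]] [lynx cage]]

At the top level: head "cage" (specifically "lynx cage"); modifier "meadow canyon flint".
Inside "meadow canyon flint": head "flint" (specifically "canyon flint"), modifier "meadow".
Inside "canyon flint": head "flint", modifier "canyon".
Inside "lynx cage": head "cage", modifier "lynx".
So the structure is [[meadow [canyon flint]] [lynx cage]].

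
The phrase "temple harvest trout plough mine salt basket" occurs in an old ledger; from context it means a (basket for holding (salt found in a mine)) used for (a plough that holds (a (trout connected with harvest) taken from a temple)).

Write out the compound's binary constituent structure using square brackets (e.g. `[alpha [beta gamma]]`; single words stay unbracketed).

Overall it is a kind of basket (specifically "mine salt basket"); the modifier is "temple harvest trout plough".
"temple harvest trout plough" → head "plough", modifier "temple harvest trout".
"temple harvest trout" → head "trout" (specifically "harvest trout"), modifier "temple".
"harvest trout" → head "trout", modifier "harvest".
"mine salt basket" → head "basket", modifier "mine salt".
"mine salt" → head "salt", modifier "mine".
Assembled: [[[temple [harvest trout]] plough] [[mine salt] basket]].

[[[temple [harvest trout]] plough] [[mine salt] basket]]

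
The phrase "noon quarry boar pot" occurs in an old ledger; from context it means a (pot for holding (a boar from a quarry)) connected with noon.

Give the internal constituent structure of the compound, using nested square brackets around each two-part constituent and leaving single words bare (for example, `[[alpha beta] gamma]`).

[noon [[quarry boar] pot]]

At the top level: head "pot" (specifically "quarry boar pot"); modifier "noon".
"quarry boar pot" → head "pot", modifier "quarry boar".
"quarry boar" → head "boar", modifier "quarry".
So the structure is [noon [[quarry boar] pot]].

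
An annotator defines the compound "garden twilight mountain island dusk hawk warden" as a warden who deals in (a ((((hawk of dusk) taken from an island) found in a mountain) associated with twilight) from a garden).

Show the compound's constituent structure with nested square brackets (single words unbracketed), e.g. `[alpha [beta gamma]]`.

[[garden [twilight [mountain [island [dusk hawk]]]]] warden]

At the top level: head "warden"; modifier "garden twilight mountain island dusk hawk".
"garden twilight mountain island dusk hawk" → head "hawk" (specifically "twilight mountain island dusk hawk"), modifier "garden".
"twilight mountain island dusk hawk" → head "hawk" (specifically "mountain island dusk hawk"), modifier "twilight".
"mountain island dusk hawk" → head "hawk" (specifically "island dusk hawk"), modifier "mountain".
"island dusk hawk" → head "hawk" (specifically "dusk hawk"), modifier "island".
"dusk hawk" → head "hawk", modifier "dusk".
Assembled: [[garden [twilight [mountain [island [dusk hawk]]]]] warden].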